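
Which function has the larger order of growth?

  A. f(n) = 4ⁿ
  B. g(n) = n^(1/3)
A

f(n) = 4ⁿ is O(4ⁿ), while g(n) = n^(1/3) is O(n^(1/3)).
Since O(4ⁿ) grows faster than O(n^(1/3)), f(n) dominates.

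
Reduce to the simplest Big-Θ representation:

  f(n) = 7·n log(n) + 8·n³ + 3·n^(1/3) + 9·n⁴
Θ(n⁴)

Order the terms by growth rate: 3·n^(1/3) ≺ 7·n log(n) ≺ 8·n³ ≺ 9·n⁴.
The fastest-growing term 9·n⁴ dominates as n → ∞; dropping its constant factor gives Θ(n⁴).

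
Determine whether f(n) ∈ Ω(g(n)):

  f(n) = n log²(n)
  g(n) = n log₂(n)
True

f(n) = n log²(n) is O(n log² n), and g(n) = n log₂(n) is O(n log n).
Since O(n log² n) grows at least as fast as O(n log n), f(n) = Ω(g(n)) is true.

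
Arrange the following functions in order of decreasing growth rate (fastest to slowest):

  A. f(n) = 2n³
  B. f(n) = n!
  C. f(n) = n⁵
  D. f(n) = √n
B > C > A > D

Comparing growth rates:
B = n! is O(n!)
C = n⁵ is O(n⁵)
A = 2n³ is O(n³)
D = √n is O(√n)

Therefore, the order from fastest to slowest is: B > C > A > D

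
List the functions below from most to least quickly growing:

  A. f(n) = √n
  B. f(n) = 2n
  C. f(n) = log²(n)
B > A > C

Comparing growth rates:
B = 2n is O(n)
A = √n is O(√n)
C = log²(n) is O(log² n)

Therefore, the order from fastest to slowest is: B > A > C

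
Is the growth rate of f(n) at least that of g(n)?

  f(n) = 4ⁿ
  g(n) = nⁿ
False

f(n) = 4ⁿ is O(4ⁿ), and g(n) = nⁿ is O(nⁿ).
Since O(4ⁿ) grows slower than O(nⁿ), f(n) = Ω(g(n)) is false.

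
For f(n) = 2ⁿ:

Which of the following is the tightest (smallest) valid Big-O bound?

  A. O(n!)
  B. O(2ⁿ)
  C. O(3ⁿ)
B

f(n) = 2ⁿ is O(2ⁿ).
All listed options are valid Big-O bounds (upper bounds),
but O(2ⁿ) is the tightest (smallest valid bound).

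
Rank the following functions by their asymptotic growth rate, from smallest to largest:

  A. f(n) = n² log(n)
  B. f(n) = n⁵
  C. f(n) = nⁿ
A < B < C

Comparing growth rates:
A = n² log(n) is O(n² log n)
B = n⁵ is O(n⁵)
C = nⁿ is O(nⁿ)

Therefore, the order from slowest to fastest is: A < B < C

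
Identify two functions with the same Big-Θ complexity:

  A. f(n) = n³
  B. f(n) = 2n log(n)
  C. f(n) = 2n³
A and C

Examining each function:
  A. n³ is O(n³)
  B. 2n log(n) is O(n log n)
  C. 2n³ is O(n³)

Functions A and C both have the same complexity class.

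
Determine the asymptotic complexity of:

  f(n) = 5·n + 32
O(n)

The dominant term in 5·n + 32 is 5·n, which is Θ(n).
Lower-order terms (32) are asymptotically negligible.
Constants are absorbed, so the tightest bound is O(n).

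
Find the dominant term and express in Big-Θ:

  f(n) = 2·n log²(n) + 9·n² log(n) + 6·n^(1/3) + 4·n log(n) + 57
Θ(n² log n)

Order the terms by growth rate: 57 ≺ 6·n^(1/3) ≺ 4·n log(n) ≺ 2·n log²(n) ≺ 9·n² log(n).
The fastest-growing term 9·n² log(n) dominates as n → ∞; dropping its constant factor gives Θ(n² log n).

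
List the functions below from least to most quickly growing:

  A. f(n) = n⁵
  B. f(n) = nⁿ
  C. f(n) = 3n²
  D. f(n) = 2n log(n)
D < C < A < B

Comparing growth rates:
D = 2n log(n) is O(n log n)
C = 3n² is O(n²)
A = n⁵ is O(n⁵)
B = nⁿ is O(nⁿ)

Therefore, the order from slowest to fastest is: D < C < A < B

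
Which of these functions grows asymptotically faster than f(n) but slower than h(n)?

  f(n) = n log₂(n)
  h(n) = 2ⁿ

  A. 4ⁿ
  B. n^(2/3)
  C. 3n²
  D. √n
C

We need g(n) with n log₂(n) = o(g(n)) and g(n) = o(2ⁿ), i.e. O(n log n) ≺ g ≺ O(2ⁿ).
Check each option:
  A. 4ⁿ — O(4ⁿ) does not grow strictly slower than h(n)
  B. n^(2/3) — O(n^(2/3)) does not grow strictly faster than f(n)
  C. 3n² — O(n²) is strictly between O(n log n) and O(2ⁿ) ✓
  D. √n — O(√n) does not grow strictly faster than f(n)

Only option C (3n²) lies strictly between.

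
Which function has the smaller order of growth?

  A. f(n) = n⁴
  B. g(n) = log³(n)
B

f(n) = n⁴ is O(n⁴), while g(n) = log³(n) is O(log³ n).
Since O(log³ n) grows slower than O(n⁴), g(n) is dominated.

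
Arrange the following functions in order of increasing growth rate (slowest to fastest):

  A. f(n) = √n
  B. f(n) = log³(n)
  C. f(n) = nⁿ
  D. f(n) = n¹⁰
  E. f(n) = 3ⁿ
B < A < D < E < C

Comparing growth rates:
B = log³(n) is O(log³ n)
A = √n is O(√n)
D = n¹⁰ is O(n¹⁰)
E = 3ⁿ is O(3ⁿ)
C = nⁿ is O(nⁿ)

Therefore, the order from slowest to fastest is: B < A < D < E < C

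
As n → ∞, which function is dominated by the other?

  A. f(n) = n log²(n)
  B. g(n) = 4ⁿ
A

f(n) = n log²(n) is O(n log² n), while g(n) = 4ⁿ is O(4ⁿ).
Since O(n log² n) grows slower than O(4ⁿ), f(n) is dominated.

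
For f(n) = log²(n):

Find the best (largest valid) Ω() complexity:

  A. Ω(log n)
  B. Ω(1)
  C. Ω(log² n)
C

f(n) = log²(n) is Ω(log² n).
All listed options are valid Big-Ω bounds (lower bounds),
but Ω(log² n) is the tightest (largest valid bound).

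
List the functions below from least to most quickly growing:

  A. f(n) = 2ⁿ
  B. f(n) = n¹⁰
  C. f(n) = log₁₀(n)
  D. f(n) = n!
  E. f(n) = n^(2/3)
C < E < B < A < D

Comparing growth rates:
C = log₁₀(n) is O(log n)
E = n^(2/3) is O(n^(2/3))
B = n¹⁰ is O(n¹⁰)
A = 2ⁿ is O(2ⁿ)
D = n! is O(n!)

Therefore, the order from slowest to fastest is: C < E < B < A < D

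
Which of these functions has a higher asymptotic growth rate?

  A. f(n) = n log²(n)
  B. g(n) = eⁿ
B

f(n) = n log²(n) is O(n log² n), while g(n) = eⁿ is O(eⁿ).
Since O(eⁿ) grows faster than O(n log² n), g(n) dominates.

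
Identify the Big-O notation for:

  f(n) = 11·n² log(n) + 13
O(n² log n)

The dominant term in 11·n² log(n) + 13 is 11·n² log(n), which is Θ(n² log n).
Lower-order terms (13) are asymptotically negligible.
Constants are absorbed, so the tightest bound is O(n² log n).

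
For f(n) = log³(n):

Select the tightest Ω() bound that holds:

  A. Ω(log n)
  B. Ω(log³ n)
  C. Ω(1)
B

f(n) = log³(n) is Ω(log³ n).
All listed options are valid Big-Ω bounds (lower bounds),
but Ω(log³ n) is the tightest (largest valid bound).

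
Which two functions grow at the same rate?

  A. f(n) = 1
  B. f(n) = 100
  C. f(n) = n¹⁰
A and B

Examining each function:
  A. 1 is O(1)
  B. 100 is O(1)
  C. n¹⁰ is O(n¹⁰)

Functions A and B both have the same complexity class.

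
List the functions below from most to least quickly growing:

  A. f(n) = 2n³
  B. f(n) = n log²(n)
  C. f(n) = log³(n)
A > B > C

Comparing growth rates:
A = 2n³ is O(n³)
B = n log²(n) is O(n log² n)
C = log³(n) is O(log³ n)

Therefore, the order from fastest to slowest is: A > B > C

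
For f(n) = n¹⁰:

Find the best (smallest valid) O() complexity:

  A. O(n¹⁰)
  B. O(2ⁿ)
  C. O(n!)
A

f(n) = n¹⁰ is O(n¹⁰).
All listed options are valid Big-O bounds (upper bounds),
but O(n¹⁰) is the tightest (smallest valid bound).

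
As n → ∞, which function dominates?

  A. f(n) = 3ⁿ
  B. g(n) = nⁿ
B

f(n) = 3ⁿ is O(3ⁿ), while g(n) = nⁿ is O(nⁿ).
Since O(nⁿ) grows faster than O(3ⁿ), g(n) dominates.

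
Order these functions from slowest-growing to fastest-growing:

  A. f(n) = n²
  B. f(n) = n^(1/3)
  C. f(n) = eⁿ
B < A < C

Comparing growth rates:
B = n^(1/3) is O(n^(1/3))
A = n² is O(n²)
C = eⁿ is O(eⁿ)

Therefore, the order from slowest to fastest is: B < A < C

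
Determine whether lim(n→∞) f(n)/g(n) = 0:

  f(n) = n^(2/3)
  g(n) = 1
False

f(n) = n^(2/3) is O(n^(2/3)), and g(n) = 1 is O(1).
Since O(n^(2/3)) grows faster than or equal to O(1), f(n) = o(g(n)) is false.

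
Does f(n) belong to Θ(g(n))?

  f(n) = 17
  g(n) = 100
True

f(n) = 17 and g(n) = 100 are both O(1).
Since they have the same asymptotic growth rate, f(n) = Θ(g(n)) is true.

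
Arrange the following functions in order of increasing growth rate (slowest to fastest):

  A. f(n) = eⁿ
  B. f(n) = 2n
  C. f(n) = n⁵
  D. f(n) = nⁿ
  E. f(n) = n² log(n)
B < E < C < A < D

Comparing growth rates:
B = 2n is O(n)
E = n² log(n) is O(n² log n)
C = n⁵ is O(n⁵)
A = eⁿ is O(eⁿ)
D = nⁿ is O(nⁿ)

Therefore, the order from slowest to fastest is: B < E < C < A < D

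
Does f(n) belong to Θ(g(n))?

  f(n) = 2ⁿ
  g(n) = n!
False

f(n) = 2ⁿ is O(2ⁿ), and g(n) = n! is O(n!).
Since they have different growth rates, f(n) = Θ(g(n)) is false.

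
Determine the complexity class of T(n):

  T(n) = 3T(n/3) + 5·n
Θ(n log n)

Master Theorem: a = 3, b = 3, f(n) = 5·n.
Compute the critical exponent d = log₃(3) = 1.
Compare f(n) = Θ(n) against n^d:
  k = 1 = d, so f(n) = Θ(n^d) — Case 2.
  Work is balanced across levels: T(n) = Θ(n^d log n) = Θ(n log n).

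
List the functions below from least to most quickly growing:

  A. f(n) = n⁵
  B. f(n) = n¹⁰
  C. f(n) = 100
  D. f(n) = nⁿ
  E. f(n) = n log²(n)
C < E < A < B < D

Comparing growth rates:
C = 100 is O(1)
E = n log²(n) is O(n log² n)
A = n⁵ is O(n⁵)
B = n¹⁰ is O(n¹⁰)
D = nⁿ is O(nⁿ)

Therefore, the order from slowest to fastest is: C < E < A < B < D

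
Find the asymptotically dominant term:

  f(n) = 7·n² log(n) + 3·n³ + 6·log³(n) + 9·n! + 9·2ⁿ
9·n!

Looking at each term:
  - 7·n² log(n) is O(n² log n)
  - 3·n³ is O(n³)
  - 6·log³(n) is O(log³ n)
  - 9·n! is O(n!)
  - 9·2ⁿ is O(2ⁿ)

The term 9·n! (O(n!)) grows fastest and dominates all others.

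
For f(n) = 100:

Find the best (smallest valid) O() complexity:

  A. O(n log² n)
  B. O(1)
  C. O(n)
B

f(n) = 100 is O(1).
All listed options are valid Big-O bounds (upper bounds),
but O(1) is the tightest (smallest valid bound).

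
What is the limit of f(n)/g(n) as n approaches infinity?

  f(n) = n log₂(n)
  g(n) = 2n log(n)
1/(2*log(2))

Since n log₂(n) and 2n log(n) have the same growth rate (O(n log n)),
the ratio converges to a constant: 1/(2*log(2)).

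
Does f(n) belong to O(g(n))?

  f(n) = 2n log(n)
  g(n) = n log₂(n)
True

f(n) = 2n log(n) and g(n) = n log₂(n) are both O(n log n).
Big-O permits equal growth rates (f ≤ c·g for some c), so f(n) = O(g(n)) is true.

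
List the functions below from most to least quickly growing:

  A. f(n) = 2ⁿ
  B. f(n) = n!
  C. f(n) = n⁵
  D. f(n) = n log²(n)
B > A > C > D

Comparing growth rates:
B = n! is O(n!)
A = 2ⁿ is O(2ⁿ)
C = n⁵ is O(n⁵)
D = n log²(n) is O(n log² n)

Therefore, the order from fastest to slowest is: B > A > C > D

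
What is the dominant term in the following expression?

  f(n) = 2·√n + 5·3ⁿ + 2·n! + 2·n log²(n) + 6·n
2·n!

Looking at each term:
  - 2·√n is O(√n)
  - 5·3ⁿ is O(3ⁿ)
  - 2·n! is O(n!)
  - 2·n log²(n) is O(n log² n)
  - 6·n is O(n)

The term 2·n! (O(n!)) grows fastest and dominates all others.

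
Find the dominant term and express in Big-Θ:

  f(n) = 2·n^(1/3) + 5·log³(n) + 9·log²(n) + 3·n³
Θ(n³)

Order the terms by growth rate: 9·log²(n) ≺ 5·log³(n) ≺ 2·n^(1/3) ≺ 3·n³.
The fastest-growing term 3·n³ dominates as n → ∞; dropping its constant factor gives Θ(n³).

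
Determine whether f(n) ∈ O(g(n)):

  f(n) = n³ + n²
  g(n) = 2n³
True

f(n) = n³ + n² and g(n) = 2n³ are both O(n³).
Big-O permits equal growth rates (f ≤ c·g for some c), so f(n) = O(g(n)) is true.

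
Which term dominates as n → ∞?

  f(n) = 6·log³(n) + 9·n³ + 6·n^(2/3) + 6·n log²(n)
9·n³

Looking at each term:
  - 6·log³(n) is O(log³ n)
  - 9·n³ is O(n³)
  - 6·n^(2/3) is O(n^(2/3))
  - 6·n log²(n) is O(n log² n)

The term 9·n³ (O(n³)) grows fastest and dominates all others.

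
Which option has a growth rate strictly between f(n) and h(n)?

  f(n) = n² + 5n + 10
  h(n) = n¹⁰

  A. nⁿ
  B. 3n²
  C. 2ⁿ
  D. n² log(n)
D

We need g(n) with n² + 5n + 10 = o(g(n)) and g(n) = o(n¹⁰), i.e. O(n²) ≺ g ≺ O(n¹⁰).
Check each option:
  A. nⁿ — O(nⁿ) does not grow strictly slower than h(n)
  B. 3n² — O(n²) does not grow strictly faster than f(n)
  C. 2ⁿ — O(2ⁿ) does not grow strictly slower than h(n)
  D. n² log(n) — O(n² log n) is strictly between O(n²) and O(n¹⁰) ✓

Only option D (n² log(n)) lies strictly between.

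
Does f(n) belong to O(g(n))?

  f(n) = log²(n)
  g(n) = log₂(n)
False

f(n) = log²(n) is O(log² n), and g(n) = log₂(n) is O(log n).
Since O(log² n) grows faster than O(log n), f(n) = O(g(n)) is false.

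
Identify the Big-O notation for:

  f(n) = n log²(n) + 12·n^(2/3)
O(n log² n)

The dominant term in n log²(n) + 12·n^(2/3) is n log²(n), which is Θ(n log² n).
Lower-order terms (12·n^(2/3)) are asymptotically negligible.
Constants are absorbed, so the tightest bound is O(n log² n).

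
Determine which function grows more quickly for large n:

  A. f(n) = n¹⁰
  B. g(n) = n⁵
A

f(n) = n¹⁰ is O(n¹⁰), while g(n) = n⁵ is O(n⁵).
Since O(n¹⁰) grows faster than O(n⁵), f(n) dominates.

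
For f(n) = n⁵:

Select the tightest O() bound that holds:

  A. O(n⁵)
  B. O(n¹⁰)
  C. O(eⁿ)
A

f(n) = n⁵ is O(n⁵).
All listed options are valid Big-O bounds (upper bounds),
but O(n⁵) is the tightest (smallest valid bound).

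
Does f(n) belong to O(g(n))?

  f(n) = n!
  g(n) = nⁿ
True

f(n) = n! is O(n!), and g(n) = nⁿ is O(nⁿ).
Since O(n!) ⊆ O(nⁿ) (f grows no faster than g), f(n) = O(g(n)) is true.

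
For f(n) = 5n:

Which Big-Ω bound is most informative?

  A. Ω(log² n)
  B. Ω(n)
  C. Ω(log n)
B

f(n) = 5n is Ω(n).
All listed options are valid Big-Ω bounds (lower bounds),
but Ω(n) is the tightest (largest valid bound).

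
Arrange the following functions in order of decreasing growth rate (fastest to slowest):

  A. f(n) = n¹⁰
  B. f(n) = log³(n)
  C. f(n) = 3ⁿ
C > A > B

Comparing growth rates:
C = 3ⁿ is O(3ⁿ)
A = n¹⁰ is O(n¹⁰)
B = log³(n) is O(log³ n)

Therefore, the order from fastest to slowest is: C > A > B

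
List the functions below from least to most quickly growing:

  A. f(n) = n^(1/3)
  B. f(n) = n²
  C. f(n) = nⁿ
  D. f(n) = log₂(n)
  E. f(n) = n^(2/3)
D < A < E < B < C

Comparing growth rates:
D = log₂(n) is O(log n)
A = n^(1/3) is O(n^(1/3))
E = n^(2/3) is O(n^(2/3))
B = n² is O(n²)
C = nⁿ is O(nⁿ)

Therefore, the order from slowest to fastest is: D < A < E < B < C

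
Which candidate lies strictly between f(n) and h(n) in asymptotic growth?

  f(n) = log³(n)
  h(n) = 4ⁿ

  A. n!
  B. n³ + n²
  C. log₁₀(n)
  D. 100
B

We need g(n) with log³(n) = o(g(n)) and g(n) = o(4ⁿ), i.e. O(log³ n) ≺ g ≺ O(4ⁿ).
Check each option:
  A. n! — O(n!) does not grow strictly slower than h(n)
  B. n³ + n² — O(n³) is strictly between O(log³ n) and O(4ⁿ) ✓
  C. log₁₀(n) — O(log n) does not grow strictly faster than f(n)
  D. 100 — O(1) does not grow strictly faster than f(n)

Only option B (n³ + n²) lies strictly between.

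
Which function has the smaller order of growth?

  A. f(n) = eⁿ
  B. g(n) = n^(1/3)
B

f(n) = eⁿ is O(eⁿ), while g(n) = n^(1/3) is O(n^(1/3)).
Since O(n^(1/3)) grows slower than O(eⁿ), g(n) is dominated.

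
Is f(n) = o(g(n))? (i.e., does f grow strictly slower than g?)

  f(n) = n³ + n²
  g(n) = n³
False

f(n) = n³ + n² is O(n³), and g(n) = n³ is O(n³).
Since they have the same growth rate, f(n) = o(g(n)) is false.
(f = o(g) requires f to grow strictly slower, not equal.)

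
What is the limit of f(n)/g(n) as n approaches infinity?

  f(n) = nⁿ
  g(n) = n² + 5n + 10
∞

Since nⁿ (O(nⁿ)) grows faster than n² + 5n + 10 (O(n²)),
the ratio f(n)/g(n) → ∞ as n → ∞.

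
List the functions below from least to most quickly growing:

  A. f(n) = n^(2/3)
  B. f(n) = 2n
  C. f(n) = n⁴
A < B < C

Comparing growth rates:
A = n^(2/3) is O(n^(2/3))
B = 2n is O(n)
C = n⁴ is O(n⁴)

Therefore, the order from slowest to fastest is: A < B < C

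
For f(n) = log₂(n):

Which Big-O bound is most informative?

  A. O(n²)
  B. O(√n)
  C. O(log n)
C

f(n) = log₂(n) is O(log n).
All listed options are valid Big-O bounds (upper bounds),
but O(log n) is the tightest (smallest valid bound).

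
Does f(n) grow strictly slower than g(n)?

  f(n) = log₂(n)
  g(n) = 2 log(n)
False

f(n) = log₂(n) is O(log n), and g(n) = 2 log(n) is O(log n).
Since they have the same growth rate, f(n) = o(g(n)) is false.
(f = o(g) requires f to grow strictly slower, not equal.)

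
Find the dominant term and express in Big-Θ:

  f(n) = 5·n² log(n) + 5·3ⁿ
Θ(3ⁿ)

Order the terms by growth rate: 5·n² log(n) ≺ 5·3ⁿ.
The fastest-growing term 5·3ⁿ dominates as n → ∞; dropping its constant factor gives Θ(3ⁿ).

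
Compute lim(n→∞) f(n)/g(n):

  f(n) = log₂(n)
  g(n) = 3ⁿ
0

Since log₂(n) (O(log n)) grows slower than 3ⁿ (O(3ⁿ)),
the ratio f(n)/g(n) → 0 as n → ∞.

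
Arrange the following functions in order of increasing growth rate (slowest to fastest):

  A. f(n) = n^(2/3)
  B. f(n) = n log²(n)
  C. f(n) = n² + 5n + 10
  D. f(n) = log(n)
D < A < B < C

Comparing growth rates:
D = log(n) is O(log n)
A = n^(2/3) is O(n^(2/3))
B = n log²(n) is O(n log² n)
C = n² + 5n + 10 is O(n²)

Therefore, the order from slowest to fastest is: D < A < B < C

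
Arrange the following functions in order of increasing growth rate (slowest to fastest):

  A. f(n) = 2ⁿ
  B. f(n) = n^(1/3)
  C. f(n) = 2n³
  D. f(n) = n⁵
B < C < D < A

Comparing growth rates:
B = n^(1/3) is O(n^(1/3))
C = 2n³ is O(n³)
D = n⁵ is O(n⁵)
A = 2ⁿ is O(2ⁿ)

Therefore, the order from slowest to fastest is: B < C < D < A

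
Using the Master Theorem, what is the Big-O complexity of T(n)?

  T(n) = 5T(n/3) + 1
Θ(n^log₃(5))

Master Theorem: a = 5, b = 3, f(n) = 1.
Compute the critical exponent d = log₃(5) = 1.465.
Compare f(n) = Θ(1) against n^d:
  k = 0 < d = 1.465, so f(n) = O(n^(d-ε)) — Case 1.
  The recursion cost dominates: T(n) = Θ(n^d) = Θ(n^log₃(5)).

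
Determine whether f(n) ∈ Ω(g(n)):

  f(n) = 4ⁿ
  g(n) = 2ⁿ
True

f(n) = 4ⁿ is O(4ⁿ), and g(n) = 2ⁿ is O(2ⁿ).
Since O(4ⁿ) grows at least as fast as O(2ⁿ), f(n) = Ω(g(n)) is true.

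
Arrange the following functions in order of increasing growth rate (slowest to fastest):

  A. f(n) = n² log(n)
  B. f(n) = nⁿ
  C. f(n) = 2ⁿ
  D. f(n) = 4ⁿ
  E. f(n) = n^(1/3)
E < A < C < D < B

Comparing growth rates:
E = n^(1/3) is O(n^(1/3))
A = n² log(n) is O(n² log n)
C = 2ⁿ is O(2ⁿ)
D = 4ⁿ is O(4ⁿ)
B = nⁿ is O(nⁿ)

Therefore, the order from slowest to fastest is: E < A < C < D < B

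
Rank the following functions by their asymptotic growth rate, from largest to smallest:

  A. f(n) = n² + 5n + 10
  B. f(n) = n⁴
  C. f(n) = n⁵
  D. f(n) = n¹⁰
D > C > B > A

Comparing growth rates:
D = n¹⁰ is O(n¹⁰)
C = n⁵ is O(n⁵)
B = n⁴ is O(n⁴)
A = n² + 5n + 10 is O(n²)

Therefore, the order from fastest to slowest is: D > C > B > A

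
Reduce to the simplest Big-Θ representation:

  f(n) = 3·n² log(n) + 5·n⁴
Θ(n⁴)

Order the terms by growth rate: 3·n² log(n) ≺ 5·n⁴.
The fastest-growing term 5·n⁴ dominates as n → ∞; dropping its constant factor gives Θ(n⁴).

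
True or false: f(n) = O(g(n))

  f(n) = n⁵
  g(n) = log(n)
False

f(n) = n⁵ is O(n⁵), and g(n) = log(n) is O(log n).
Since O(n⁵) grows faster than O(log n), f(n) = O(g(n)) is false.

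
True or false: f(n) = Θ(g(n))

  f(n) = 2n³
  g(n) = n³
True

f(n) = 2n³ and g(n) = n³ are both O(n³).
Since they have the same asymptotic growth rate, f(n) = Θ(g(n)) is true.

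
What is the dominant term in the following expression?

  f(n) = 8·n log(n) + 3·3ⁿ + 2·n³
3·3ⁿ

Looking at each term:
  - 8·n log(n) is O(n log n)
  - 3·3ⁿ is O(3ⁿ)
  - 2·n³ is O(n³)

The term 3·3ⁿ (O(3ⁿ)) grows fastest and dominates all others.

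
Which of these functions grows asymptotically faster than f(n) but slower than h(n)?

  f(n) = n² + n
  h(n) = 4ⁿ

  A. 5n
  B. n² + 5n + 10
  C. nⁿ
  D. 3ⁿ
D

We need g(n) with n² + n = o(g(n)) and g(n) = o(4ⁿ), i.e. O(n²) ≺ g ≺ O(4ⁿ).
Check each option:
  A. 5n — O(n) does not grow strictly faster than f(n)
  B. n² + 5n + 10 — O(n²) does not grow strictly faster than f(n)
  C. nⁿ — O(nⁿ) does not grow strictly slower than h(n)
  D. 3ⁿ — O(3ⁿ) is strictly between O(n²) and O(4ⁿ) ✓

Only option D (3ⁿ) lies strictly between.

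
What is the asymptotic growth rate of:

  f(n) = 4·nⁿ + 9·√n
Θ(nⁿ)

Order the terms by growth rate: 9·√n ≺ 4·nⁿ.
The fastest-growing term 4·nⁿ dominates as n → ∞; dropping its constant factor gives Θ(nⁿ).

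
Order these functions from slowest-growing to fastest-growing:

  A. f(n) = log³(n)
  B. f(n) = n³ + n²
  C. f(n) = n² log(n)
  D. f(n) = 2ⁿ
A < C < B < D

Comparing growth rates:
A = log³(n) is O(log³ n)
C = n² log(n) is O(n² log n)
B = n³ + n² is O(n³)
D = 2ⁿ is O(2ⁿ)

Therefore, the order from slowest to fastest is: A < C < B < D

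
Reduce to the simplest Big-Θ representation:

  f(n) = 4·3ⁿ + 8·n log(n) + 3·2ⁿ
Θ(3ⁿ)

Order the terms by growth rate: 8·n log(n) ≺ 3·2ⁿ ≺ 4·3ⁿ.
The fastest-growing term 4·3ⁿ dominates as n → ∞; dropping its constant factor gives Θ(3ⁿ).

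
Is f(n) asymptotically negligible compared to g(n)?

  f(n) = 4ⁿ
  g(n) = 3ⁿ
False

f(n) = 4ⁿ is O(4ⁿ), and g(n) = 3ⁿ is O(3ⁿ).
Since O(4ⁿ) grows faster than or equal to O(3ⁿ), f(n) = o(g(n)) is false.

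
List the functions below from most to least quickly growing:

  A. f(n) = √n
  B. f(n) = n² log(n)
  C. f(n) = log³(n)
B > A > C

Comparing growth rates:
B = n² log(n) is O(n² log n)
A = √n is O(√n)
C = log³(n) is O(log³ n)

Therefore, the order from fastest to slowest is: B > A > C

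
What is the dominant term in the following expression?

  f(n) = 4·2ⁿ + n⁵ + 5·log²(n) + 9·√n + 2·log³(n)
4·2ⁿ

Looking at each term:
  - 4·2ⁿ is O(2ⁿ)
  - n⁵ is O(n⁵)
  - 5·log²(n) is O(log² n)
  - 9·√n is O(√n)
  - 2·log³(n) is O(log³ n)

The term 4·2ⁿ (O(2ⁿ)) grows fastest and dominates all others.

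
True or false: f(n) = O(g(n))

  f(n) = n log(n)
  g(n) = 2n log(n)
True

f(n) = n log(n) and g(n) = 2n log(n) are both O(n log n).
Big-O permits equal growth rates (f ≤ c·g for some c), so f(n) = O(g(n)) is true.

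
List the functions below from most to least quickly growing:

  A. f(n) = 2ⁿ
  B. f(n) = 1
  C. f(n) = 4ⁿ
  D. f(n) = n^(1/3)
C > A > D > B

Comparing growth rates:
C = 4ⁿ is O(4ⁿ)
A = 2ⁿ is O(2ⁿ)
D = n^(1/3) is O(n^(1/3))
B = 1 is O(1)

Therefore, the order from fastest to slowest is: C > A > D > B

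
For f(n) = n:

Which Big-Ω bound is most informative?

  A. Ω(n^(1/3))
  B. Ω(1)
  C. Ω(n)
C

f(n) = n is Ω(n).
All listed options are valid Big-Ω bounds (lower bounds),
but Ω(n) is the tightest (largest valid bound).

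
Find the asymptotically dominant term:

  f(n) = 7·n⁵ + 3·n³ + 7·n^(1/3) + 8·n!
8·n!

Looking at each term:
  - 7·n⁵ is O(n⁵)
  - 3·n³ is O(n³)
  - 7·n^(1/3) is O(n^(1/3))
  - 8·n! is O(n!)

The term 8·n! (O(n!)) grows fastest and dominates all others.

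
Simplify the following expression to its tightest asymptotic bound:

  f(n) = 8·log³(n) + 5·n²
Θ(n²)

Order the terms by growth rate: 8·log³(n) ≺ 5·n².
The fastest-growing term 5·n² dominates as n → ∞; dropping its constant factor gives Θ(n²).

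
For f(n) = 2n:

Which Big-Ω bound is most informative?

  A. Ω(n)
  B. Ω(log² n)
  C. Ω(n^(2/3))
A

f(n) = 2n is Ω(n).
All listed options are valid Big-Ω bounds (lower bounds),
but Ω(n) is the tightest (largest valid bound).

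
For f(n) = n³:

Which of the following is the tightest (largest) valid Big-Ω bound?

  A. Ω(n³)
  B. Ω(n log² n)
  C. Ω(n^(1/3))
A

f(n) = n³ is Ω(n³).
All listed options are valid Big-Ω bounds (lower bounds),
but Ω(n³) is the tightest (largest valid bound).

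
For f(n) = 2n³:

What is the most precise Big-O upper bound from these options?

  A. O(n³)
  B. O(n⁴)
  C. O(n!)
A

f(n) = 2n³ is O(n³).
All listed options are valid Big-O bounds (upper bounds),
but O(n³) is the tightest (smallest valid bound).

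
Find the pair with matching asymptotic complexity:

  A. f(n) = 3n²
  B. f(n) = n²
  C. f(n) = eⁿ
A and B

Examining each function:
  A. 3n² is O(n²)
  B. n² is O(n²)
  C. eⁿ is O(eⁿ)

Functions A and B both have the same complexity class.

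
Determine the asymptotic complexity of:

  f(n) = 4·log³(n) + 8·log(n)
O(log³ n)

The dominant term in 4·log³(n) + 8·log(n) is 4·log³(n), which is Θ(log³ n).
Lower-order terms (8·log(n)) are asymptotically negligible.
Constants are absorbed, so the tightest bound is O(log³ n).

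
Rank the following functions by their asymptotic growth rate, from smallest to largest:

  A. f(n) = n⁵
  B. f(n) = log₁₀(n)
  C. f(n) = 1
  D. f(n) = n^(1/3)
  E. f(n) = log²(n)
C < B < E < D < A

Comparing growth rates:
C = 1 is O(1)
B = log₁₀(n) is O(log n)
E = log²(n) is O(log² n)
D = n^(1/3) is O(n^(1/3))
A = n⁵ is O(n⁵)

Therefore, the order from slowest to fastest is: C < B < E < D < A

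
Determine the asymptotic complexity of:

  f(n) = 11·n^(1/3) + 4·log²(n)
O(n^(1/3))

The dominant term in 11·n^(1/3) + 4·log²(n) is 11·n^(1/3), which is Θ(n^(1/3)).
Lower-order terms (4·log²(n)) are asymptotically negligible.
Constants are absorbed, so the tightest bound is O(n^(1/3)).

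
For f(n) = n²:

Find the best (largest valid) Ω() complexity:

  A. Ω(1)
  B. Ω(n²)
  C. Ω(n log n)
B

f(n) = n² is Ω(n²).
All listed options are valid Big-Ω bounds (lower bounds),
but Ω(n²) is the tightest (largest valid bound).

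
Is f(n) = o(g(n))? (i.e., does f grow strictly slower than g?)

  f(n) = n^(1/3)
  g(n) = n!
True

f(n) = n^(1/3) is O(n^(1/3)), and g(n) = n! is O(n!).
Since O(n^(1/3)) grows strictly slower than O(n!), f(n) = o(g(n)) is true.
This means lim(n→∞) f(n)/g(n) = 0.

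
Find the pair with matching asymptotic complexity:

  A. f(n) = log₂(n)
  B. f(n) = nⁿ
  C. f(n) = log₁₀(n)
A and C

Examining each function:
  A. log₂(n) is O(log n)
  B. nⁿ is O(nⁿ)
  C. log₁₀(n) is O(log n)

Functions A and C both have the same complexity class.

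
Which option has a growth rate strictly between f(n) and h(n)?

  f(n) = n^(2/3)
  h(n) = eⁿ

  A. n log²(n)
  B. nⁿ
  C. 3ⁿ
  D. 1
A

We need g(n) with n^(2/3) = o(g(n)) and g(n) = o(eⁿ), i.e. O(n^(2/3)) ≺ g ≺ O(eⁿ).
Check each option:
  A. n log²(n) — O(n log² n) is strictly between O(n^(2/3)) and O(eⁿ) ✓
  B. nⁿ — O(nⁿ) does not grow strictly slower than h(n)
  C. 3ⁿ — O(3ⁿ) does not grow strictly slower than h(n)
  D. 1 — O(1) does not grow strictly faster than f(n)

Only option A (n log²(n)) lies strictly between.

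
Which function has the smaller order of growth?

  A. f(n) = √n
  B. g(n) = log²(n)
B

f(n) = √n is O(√n), while g(n) = log²(n) is O(log² n).
Since O(log² n) grows slower than O(√n), g(n) is dominated.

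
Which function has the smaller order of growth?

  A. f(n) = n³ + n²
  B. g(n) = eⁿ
A

f(n) = n³ + n² is O(n³), while g(n) = eⁿ is O(eⁿ).
Since O(n³) grows slower than O(eⁿ), f(n) is dominated.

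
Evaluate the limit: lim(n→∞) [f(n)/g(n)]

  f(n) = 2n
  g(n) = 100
∞

Since 2n (O(n)) grows faster than 100 (O(1)),
the ratio f(n)/g(n) → ∞ as n → ∞.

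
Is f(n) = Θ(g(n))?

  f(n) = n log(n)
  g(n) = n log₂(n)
True

f(n) = n log(n) and g(n) = n log₂(n) are both O(n log n).
Since they have the same asymptotic growth rate, f(n) = Θ(g(n)) is true.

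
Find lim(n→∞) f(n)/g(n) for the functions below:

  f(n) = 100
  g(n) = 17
100/17

Since 100 and 17 have the same growth rate (O(1)),
the ratio converges to a constant: 100/17.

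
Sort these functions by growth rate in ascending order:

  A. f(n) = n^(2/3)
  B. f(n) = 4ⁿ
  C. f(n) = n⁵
A < C < B

Comparing growth rates:
A = n^(2/3) is O(n^(2/3))
C = n⁵ is O(n⁵)
B = 4ⁿ is O(4ⁿ)

Therefore, the order from slowest to fastest is: A < C < B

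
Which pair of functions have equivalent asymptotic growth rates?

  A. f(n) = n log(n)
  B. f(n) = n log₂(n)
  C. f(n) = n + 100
A and B

Examining each function:
  A. n log(n) is O(n log n)
  B. n log₂(n) is O(n log n)
  C. n + 100 is O(n)

Functions A and B both have the same complexity class.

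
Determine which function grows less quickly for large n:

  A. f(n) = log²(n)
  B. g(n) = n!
A

f(n) = log²(n) is O(log² n), while g(n) = n! is O(n!).
Since O(log² n) grows slower than O(n!), f(n) is dominated.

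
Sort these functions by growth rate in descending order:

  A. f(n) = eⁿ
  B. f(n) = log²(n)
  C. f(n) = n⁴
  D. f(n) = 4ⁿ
D > A > C > B

Comparing growth rates:
D = 4ⁿ is O(4ⁿ)
A = eⁿ is O(eⁿ)
C = n⁴ is O(n⁴)
B = log²(n) is O(log² n)

Therefore, the order from fastest to slowest is: D > A > C > B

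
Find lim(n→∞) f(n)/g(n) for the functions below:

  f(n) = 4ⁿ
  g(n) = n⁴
∞

Since 4ⁿ (O(4ⁿ)) grows faster than n⁴ (O(n⁴)),
the ratio f(n)/g(n) → ∞ as n → ∞.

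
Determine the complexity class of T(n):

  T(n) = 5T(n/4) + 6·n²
Θ(n²)

Master Theorem: a = 5, b = 4, f(n) = 6·n².
Compute the critical exponent d = log₄(5) = 1.161.
Compare f(n) = Θ(n²) against n^d:
  k = 2 > d = 1.161, so f(n) = Ω(n^(d+ε)) — Case 3.
  Regularity: a·(n/b)^2/n^2 = a/b^2 = 5/16 < 1 ✓.
  The top-level work dominates: T(n) = Θ(f(n)) = Θ(n²).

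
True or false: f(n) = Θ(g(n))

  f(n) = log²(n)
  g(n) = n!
False

f(n) = log²(n) is O(log² n), and g(n) = n! is O(n!).
Since they have different growth rates, f(n) = Θ(g(n)) is false.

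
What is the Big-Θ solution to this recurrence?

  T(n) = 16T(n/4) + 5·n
Θ(n²)

Master Theorem: a = 16, b = 4, f(n) = 5·n.
Compute the critical exponent d = log₄(16) = 2.
Compare f(n) = Θ(n) against n^d:
  k = 1 < d = 2, so f(n) = O(n^(d-ε)) — Case 1.
  The recursion cost dominates: T(n) = Θ(n^d) = Θ(n²).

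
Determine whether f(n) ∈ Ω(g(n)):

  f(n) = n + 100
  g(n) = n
True

f(n) = n + 100 and g(n) = n are both O(n).
Big-Ω permits equal growth rates (f ≥ c·g for some c > 0), so f(n) = Ω(g(n)) is true.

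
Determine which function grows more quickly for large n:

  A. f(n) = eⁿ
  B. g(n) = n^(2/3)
A

f(n) = eⁿ is O(eⁿ), while g(n) = n^(2/3) is O(n^(2/3)).
Since O(eⁿ) grows faster than O(n^(2/3)), f(n) dominates.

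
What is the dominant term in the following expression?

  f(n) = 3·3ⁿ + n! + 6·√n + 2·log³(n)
n!

Looking at each term:
  - 3·3ⁿ is O(3ⁿ)
  - n! is O(n!)
  - 6·√n is O(√n)
  - 2·log³(n) is O(log³ n)

The term n! (O(n!)) grows fastest and dominates all others.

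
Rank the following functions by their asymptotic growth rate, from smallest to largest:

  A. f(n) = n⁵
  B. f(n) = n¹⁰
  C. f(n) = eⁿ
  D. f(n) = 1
D < A < B < C

Comparing growth rates:
D = 1 is O(1)
A = n⁵ is O(n⁵)
B = n¹⁰ is O(n¹⁰)
C = eⁿ is O(eⁿ)

Therefore, the order from slowest to fastest is: D < A < B < C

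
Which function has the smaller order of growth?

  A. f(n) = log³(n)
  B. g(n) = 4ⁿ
A

f(n) = log³(n) is O(log³ n), while g(n) = 4ⁿ is O(4ⁿ).
Since O(log³ n) grows slower than O(4ⁿ), f(n) is dominated.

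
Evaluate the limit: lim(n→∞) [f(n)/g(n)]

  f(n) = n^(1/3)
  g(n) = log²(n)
∞

Since n^(1/3) (O(n^(1/3))) grows faster than log²(n) (O(log² n)),
the ratio f(n)/g(n) → ∞ as n → ∞.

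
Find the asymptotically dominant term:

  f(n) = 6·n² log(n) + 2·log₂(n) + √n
6·n² log(n)

Looking at each term:
  - 6·n² log(n) is O(n² log n)
  - 2·log₂(n) is O(log n)
  - √n is O(√n)

The term 6·n² log(n) (O(n² log n)) grows fastest and dominates all others.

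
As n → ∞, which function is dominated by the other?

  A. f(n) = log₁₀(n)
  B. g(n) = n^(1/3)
A

f(n) = log₁₀(n) is O(log n), while g(n) = n^(1/3) is O(n^(1/3)).
Since O(log n) grows slower than O(n^(1/3)), f(n) is dominated.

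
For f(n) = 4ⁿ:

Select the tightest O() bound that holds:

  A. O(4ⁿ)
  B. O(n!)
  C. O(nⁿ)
A

f(n) = 4ⁿ is O(4ⁿ).
All listed options are valid Big-O bounds (upper bounds),
but O(4ⁿ) is the tightest (smallest valid bound).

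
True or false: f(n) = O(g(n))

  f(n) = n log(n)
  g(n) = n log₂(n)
True

f(n) = n log(n) and g(n) = n log₂(n) are both O(n log n).
Big-O permits equal growth rates (f ≤ c·g for some c), so f(n) = O(g(n)) is true.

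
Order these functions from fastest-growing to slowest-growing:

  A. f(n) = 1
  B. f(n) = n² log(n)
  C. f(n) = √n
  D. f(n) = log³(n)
B > C > D > A

Comparing growth rates:
B = n² log(n) is O(n² log n)
C = √n is O(√n)
D = log³(n) is O(log³ n)
A = 1 is O(1)

Therefore, the order from fastest to slowest is: B > C > D > A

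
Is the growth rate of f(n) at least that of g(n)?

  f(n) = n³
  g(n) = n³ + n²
True

f(n) = n³ and g(n) = n³ + n² are both O(n³).
Big-Ω permits equal growth rates (f ≥ c·g for some c > 0), so f(n) = Ω(g(n)) is true.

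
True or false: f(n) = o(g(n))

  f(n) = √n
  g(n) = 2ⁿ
True

f(n) = √n is O(√n), and g(n) = 2ⁿ is O(2ⁿ).
Since O(√n) grows strictly slower than O(2ⁿ), f(n) = o(g(n)) is true.
This means lim(n→∞) f(n)/g(n) = 0.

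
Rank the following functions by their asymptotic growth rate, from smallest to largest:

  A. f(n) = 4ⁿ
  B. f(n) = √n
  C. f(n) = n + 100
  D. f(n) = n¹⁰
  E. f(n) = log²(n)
E < B < C < D < A

Comparing growth rates:
E = log²(n) is O(log² n)
B = √n is O(√n)
C = n + 100 is O(n)
D = n¹⁰ is O(n¹⁰)
A = 4ⁿ is O(4ⁿ)

Therefore, the order from slowest to fastest is: E < B < C < D < A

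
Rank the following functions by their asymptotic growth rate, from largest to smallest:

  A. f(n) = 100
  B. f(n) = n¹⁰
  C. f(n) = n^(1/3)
B > C > A

Comparing growth rates:
B = n¹⁰ is O(n¹⁰)
C = n^(1/3) is O(n^(1/3))
A = 100 is O(1)

Therefore, the order from fastest to slowest is: B > C > A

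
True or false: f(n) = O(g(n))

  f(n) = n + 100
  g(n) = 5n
True

f(n) = n + 100 and g(n) = 5n are both O(n).
Big-O permits equal growth rates (f ≤ c·g for some c), so f(n) = O(g(n)) is true.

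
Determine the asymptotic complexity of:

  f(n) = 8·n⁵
O(n⁵)

The dominant term in 8·n⁵ is 8·n⁵, which is Θ(n⁵).
Constants are absorbed, so the tightest bound is O(n⁵).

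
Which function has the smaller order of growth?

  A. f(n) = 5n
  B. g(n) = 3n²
A

f(n) = 5n is O(n), while g(n) = 3n² is O(n²).
Since O(n) grows slower than O(n²), f(n) is dominated.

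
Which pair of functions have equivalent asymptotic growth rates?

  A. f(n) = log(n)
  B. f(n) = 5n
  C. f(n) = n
B and C

Examining each function:
  A. log(n) is O(log n)
  B. 5n is O(n)
  C. n is O(n)

Functions B and C both have the same complexity class.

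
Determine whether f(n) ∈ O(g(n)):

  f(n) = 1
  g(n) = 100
True

f(n) = 1 and g(n) = 100 are both O(1).
Big-O permits equal growth rates (f ≤ c·g for some c), so f(n) = O(g(n)) is true.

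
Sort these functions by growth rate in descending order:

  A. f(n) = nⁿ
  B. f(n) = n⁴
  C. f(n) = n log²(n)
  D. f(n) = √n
A > B > C > D

Comparing growth rates:
A = nⁿ is O(nⁿ)
B = n⁴ is O(n⁴)
C = n log²(n) is O(n log² n)
D = √n is O(√n)

Therefore, the order from fastest to slowest is: A > B > C > D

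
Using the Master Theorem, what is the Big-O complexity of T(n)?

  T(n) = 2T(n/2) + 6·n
Θ(n log n)

Master Theorem: a = 2, b = 2, f(n) = 6·n.
Compute the critical exponent d = log₂(2) = 1.
Compare f(n) = Θ(n) against n^d:
  k = 1 = d, so f(n) = Θ(n^d) — Case 2.
  Work is balanced across levels: T(n) = Θ(n^d log n) = Θ(n log n).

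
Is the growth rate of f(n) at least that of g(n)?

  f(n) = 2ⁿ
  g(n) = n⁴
True

f(n) = 2ⁿ is O(2ⁿ), and g(n) = n⁴ is O(n⁴).
Since O(2ⁿ) grows at least as fast as O(n⁴), f(n) = Ω(g(n)) is true.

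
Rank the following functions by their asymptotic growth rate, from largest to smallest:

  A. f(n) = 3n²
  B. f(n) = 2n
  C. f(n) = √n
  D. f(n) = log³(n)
A > B > C > D

Comparing growth rates:
A = 3n² is O(n²)
B = 2n is O(n)
C = √n is O(√n)
D = log³(n) is O(log³ n)

Therefore, the order from fastest to slowest is: A > B > C > D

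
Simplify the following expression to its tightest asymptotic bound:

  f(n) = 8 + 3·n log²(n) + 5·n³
Θ(n³)

Order the terms by growth rate: 8 ≺ 3·n log²(n) ≺ 5·n³.
The fastest-growing term 5·n³ dominates as n → ∞; dropping its constant factor gives Θ(n³).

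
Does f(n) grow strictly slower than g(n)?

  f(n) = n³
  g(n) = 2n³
False

f(n) = n³ is O(n³), and g(n) = 2n³ is O(n³).
Since they have the same growth rate, f(n) = o(g(n)) is false.
(f = o(g) requires f to grow strictly slower, not equal.)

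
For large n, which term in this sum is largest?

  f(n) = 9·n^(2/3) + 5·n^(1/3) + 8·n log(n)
8·n log(n)

Looking at each term:
  - 9·n^(2/3) is O(n^(2/3))
  - 5·n^(1/3) is O(n^(1/3))
  - 8·n log(n) is O(n log n)

The term 8·n log(n) (O(n log n)) grows fastest and dominates all others.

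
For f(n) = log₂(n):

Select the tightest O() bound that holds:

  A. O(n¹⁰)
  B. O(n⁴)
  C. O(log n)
C

f(n) = log₂(n) is O(log n).
All listed options are valid Big-O bounds (upper bounds),
but O(log n) is the tightest (smallest valid bound).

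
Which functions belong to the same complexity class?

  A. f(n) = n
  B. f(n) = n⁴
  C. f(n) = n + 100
A and C

Examining each function:
  A. n is O(n)
  B. n⁴ is O(n⁴)
  C. n + 100 is O(n)

Functions A and C both have the same complexity class.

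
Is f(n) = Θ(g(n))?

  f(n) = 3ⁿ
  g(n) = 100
False

f(n) = 3ⁿ is O(3ⁿ), and g(n) = 100 is O(1).
Since they have different growth rates, f(n) = Θ(g(n)) is false.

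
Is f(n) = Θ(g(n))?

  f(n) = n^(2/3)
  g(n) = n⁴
False

f(n) = n^(2/3) is O(n^(2/3)), and g(n) = n⁴ is O(n⁴).
Since they have different growth rates, f(n) = Θ(g(n)) is false.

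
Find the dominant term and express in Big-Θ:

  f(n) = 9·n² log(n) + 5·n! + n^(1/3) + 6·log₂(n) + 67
Θ(n!)

Order the terms by growth rate: 67 ≺ 6·log₂(n) ≺ n^(1/3) ≺ 9·n² log(n) ≺ 5·n!.
The fastest-growing term 5·n! dominates as n → ∞; dropping its constant factor gives Θ(n!).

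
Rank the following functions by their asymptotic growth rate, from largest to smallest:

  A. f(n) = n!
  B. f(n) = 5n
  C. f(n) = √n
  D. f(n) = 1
A > B > C > D

Comparing growth rates:
A = n! is O(n!)
B = 5n is O(n)
C = √n is O(√n)
D = 1 is O(1)

Therefore, the order from fastest to slowest is: A > B > C > D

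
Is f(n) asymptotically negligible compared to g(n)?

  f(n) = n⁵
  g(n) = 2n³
False

f(n) = n⁵ is O(n⁵), and g(n) = 2n³ is O(n³).
Since O(n⁵) grows faster than or equal to O(n³), f(n) = o(g(n)) is false.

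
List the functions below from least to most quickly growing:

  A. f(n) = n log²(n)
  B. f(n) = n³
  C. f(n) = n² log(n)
A < C < B

Comparing growth rates:
A = n log²(n) is O(n log² n)
C = n² log(n) is O(n² log n)
B = n³ is O(n³)

Therefore, the order from slowest to fastest is: A < C < B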